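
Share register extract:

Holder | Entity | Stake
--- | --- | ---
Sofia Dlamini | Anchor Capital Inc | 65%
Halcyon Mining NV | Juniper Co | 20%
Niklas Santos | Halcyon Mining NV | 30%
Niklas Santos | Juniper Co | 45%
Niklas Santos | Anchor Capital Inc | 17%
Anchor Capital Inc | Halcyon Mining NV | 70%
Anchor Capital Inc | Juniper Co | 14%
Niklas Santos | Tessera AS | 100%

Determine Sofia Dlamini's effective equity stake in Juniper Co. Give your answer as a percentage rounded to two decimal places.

Sofia reaches Juniper along 2 paths.
Via Anchor → Halcyon: 65% × 70% × 20% = 9.1%.
Via Anchor: 65% × 14% = 9.1%.
Total: 9.1% + 9.1% = 18.2%.
Rounded: 18.20%.

18.20%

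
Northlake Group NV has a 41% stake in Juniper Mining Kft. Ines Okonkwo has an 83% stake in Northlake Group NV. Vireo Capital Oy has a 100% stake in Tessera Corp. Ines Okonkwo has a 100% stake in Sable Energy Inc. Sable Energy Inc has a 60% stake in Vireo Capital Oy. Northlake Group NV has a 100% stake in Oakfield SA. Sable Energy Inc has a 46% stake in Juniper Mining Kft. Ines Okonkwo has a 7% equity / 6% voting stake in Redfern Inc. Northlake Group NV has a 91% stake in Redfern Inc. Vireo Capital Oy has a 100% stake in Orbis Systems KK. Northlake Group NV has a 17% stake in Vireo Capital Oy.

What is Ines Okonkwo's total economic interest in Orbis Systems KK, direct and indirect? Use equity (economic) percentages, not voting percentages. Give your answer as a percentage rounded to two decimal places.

74.11%

Ines reaches Orbis along 2 paths.
Via Sable → Vireo: 100% × 60% × 100% = 60%.
Via Northlake → Vireo: 83% × 17% × 100% = 14.11%.
Total: 60% + 14.11% = 74.11%.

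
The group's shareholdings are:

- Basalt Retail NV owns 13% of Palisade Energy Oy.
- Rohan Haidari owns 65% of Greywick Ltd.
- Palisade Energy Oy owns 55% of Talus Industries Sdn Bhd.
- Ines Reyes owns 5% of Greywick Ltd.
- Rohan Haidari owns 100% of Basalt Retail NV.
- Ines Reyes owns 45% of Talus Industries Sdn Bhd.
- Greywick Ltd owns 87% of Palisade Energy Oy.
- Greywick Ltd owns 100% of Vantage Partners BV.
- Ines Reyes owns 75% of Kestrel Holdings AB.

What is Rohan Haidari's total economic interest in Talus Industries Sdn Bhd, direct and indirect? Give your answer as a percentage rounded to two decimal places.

Rohan reaches Talus along 2 paths.
Via Greywick → Palisade: 65% × 87% × 55% = 31.1025%.
Via Basalt → Palisade: 100% × 13% × 55% = 7.15%.
Total: 31.1025% + 7.15% = 38.2525%.
Rounded: 38.25%.

38.25%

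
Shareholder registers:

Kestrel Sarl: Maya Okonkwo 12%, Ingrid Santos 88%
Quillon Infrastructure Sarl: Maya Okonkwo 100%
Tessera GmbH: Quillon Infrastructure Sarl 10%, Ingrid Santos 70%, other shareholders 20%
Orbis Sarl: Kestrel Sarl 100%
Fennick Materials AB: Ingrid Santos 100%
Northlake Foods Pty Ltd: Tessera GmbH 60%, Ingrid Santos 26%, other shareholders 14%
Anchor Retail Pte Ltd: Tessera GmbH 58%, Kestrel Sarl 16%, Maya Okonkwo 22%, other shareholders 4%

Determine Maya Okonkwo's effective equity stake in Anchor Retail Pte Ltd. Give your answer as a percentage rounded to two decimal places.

29.72%

Maya reaches Anchor along 3 paths.
Via Quillon → Tessera: 100% × 10% × 58% = 5.8%.
Via Kestrel: 12% × 16% = 1.92%.
Direct stake: 22% = 22%.
Total: 5.8% + 1.92% + 22% = 29.72%.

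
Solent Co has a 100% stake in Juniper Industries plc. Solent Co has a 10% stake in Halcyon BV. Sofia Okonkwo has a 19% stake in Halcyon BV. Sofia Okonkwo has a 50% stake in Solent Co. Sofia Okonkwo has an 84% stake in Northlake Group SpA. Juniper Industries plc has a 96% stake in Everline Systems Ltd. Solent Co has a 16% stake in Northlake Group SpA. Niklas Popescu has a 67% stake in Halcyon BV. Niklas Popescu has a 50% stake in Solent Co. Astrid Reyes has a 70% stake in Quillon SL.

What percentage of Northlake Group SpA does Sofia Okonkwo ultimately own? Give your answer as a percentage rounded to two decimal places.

Sofia reaches Northlake along 2 paths.
Via Solent: 50% × 16% = 8%.
Direct stake: 84% = 84%.
Total: 8% + 84% = 92%.
Rounded: 92.00%.

92.00%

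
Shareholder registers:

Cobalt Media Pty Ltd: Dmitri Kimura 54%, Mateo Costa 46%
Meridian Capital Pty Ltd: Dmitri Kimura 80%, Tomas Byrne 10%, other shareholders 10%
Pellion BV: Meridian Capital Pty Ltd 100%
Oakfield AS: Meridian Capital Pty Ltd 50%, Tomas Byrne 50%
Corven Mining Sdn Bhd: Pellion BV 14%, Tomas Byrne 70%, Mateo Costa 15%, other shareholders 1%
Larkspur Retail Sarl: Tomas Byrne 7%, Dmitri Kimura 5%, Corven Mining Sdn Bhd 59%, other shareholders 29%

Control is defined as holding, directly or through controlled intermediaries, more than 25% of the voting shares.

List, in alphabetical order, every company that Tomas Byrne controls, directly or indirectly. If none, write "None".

Corven Mining Sdn Bhd, Larkspur Retail Sarl, Oakfield AS

Tomas holds 50% of Oakfield, so Tomas controls Oakfield.
Tomas holds 70% of Corven, so Tomas controls Corven.
Tomas and Corven together hold 7% + 59% = 66% of Larkspur, so Tomas controls Larkspur.
No other company's threshold is met.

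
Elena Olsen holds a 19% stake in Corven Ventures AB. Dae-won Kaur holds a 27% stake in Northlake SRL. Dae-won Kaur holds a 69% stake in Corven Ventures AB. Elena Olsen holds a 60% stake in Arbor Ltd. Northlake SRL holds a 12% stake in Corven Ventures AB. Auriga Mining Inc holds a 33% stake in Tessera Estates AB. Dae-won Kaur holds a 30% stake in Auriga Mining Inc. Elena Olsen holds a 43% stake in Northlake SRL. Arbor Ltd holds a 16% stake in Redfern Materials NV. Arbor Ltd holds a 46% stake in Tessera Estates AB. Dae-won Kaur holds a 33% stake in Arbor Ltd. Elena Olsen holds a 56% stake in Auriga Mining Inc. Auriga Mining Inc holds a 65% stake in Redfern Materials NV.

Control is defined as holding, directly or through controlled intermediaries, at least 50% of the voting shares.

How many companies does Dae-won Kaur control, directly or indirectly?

Dae-won holds 69% of Corven, so Dae-won controls Corven.
No other company's threshold is met.
Dae-won controls 1 company.

1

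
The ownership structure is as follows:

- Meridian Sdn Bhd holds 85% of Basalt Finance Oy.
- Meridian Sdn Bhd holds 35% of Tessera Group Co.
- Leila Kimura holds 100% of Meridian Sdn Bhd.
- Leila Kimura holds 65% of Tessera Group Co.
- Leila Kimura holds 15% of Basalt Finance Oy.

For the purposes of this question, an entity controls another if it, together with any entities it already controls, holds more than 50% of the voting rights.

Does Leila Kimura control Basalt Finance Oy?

Leila holds 100% of Meridian, so Leila controls Meridian.
Leila and Meridian together hold 15% + 85% = 100% of Basalt, so Leila controls Basalt.

Yes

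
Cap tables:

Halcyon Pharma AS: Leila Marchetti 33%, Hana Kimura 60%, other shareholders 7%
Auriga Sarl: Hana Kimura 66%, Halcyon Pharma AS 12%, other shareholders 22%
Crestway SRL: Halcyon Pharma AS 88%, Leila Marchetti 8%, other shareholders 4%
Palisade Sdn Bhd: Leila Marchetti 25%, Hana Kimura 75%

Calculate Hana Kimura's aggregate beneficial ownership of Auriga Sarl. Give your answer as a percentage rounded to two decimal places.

Hana reaches Auriga along 2 paths.
Direct stake: 66% = 66%.
Via Halcyon: 60% × 12% = 7.2%.
Total: 66% + 7.2% = 73.2%.
Rounded: 73.20%.

73.20%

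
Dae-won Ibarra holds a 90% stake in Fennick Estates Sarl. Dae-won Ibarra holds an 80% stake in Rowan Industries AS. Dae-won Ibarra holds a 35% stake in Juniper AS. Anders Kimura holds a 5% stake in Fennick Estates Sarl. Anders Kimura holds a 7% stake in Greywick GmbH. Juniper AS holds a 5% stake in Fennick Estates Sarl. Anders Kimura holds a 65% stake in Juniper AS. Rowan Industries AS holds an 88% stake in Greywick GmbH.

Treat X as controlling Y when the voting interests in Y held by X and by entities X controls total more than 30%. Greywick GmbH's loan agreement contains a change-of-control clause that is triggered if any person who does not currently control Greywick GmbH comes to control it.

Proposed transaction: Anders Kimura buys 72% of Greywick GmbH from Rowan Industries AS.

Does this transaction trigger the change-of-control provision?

Yes

The purchase adds only to Anders's holdings (Rowan's stake shrinks), so Anders is the only person who could newly come to control Greywick.
Anders holds 65% of Juniper, so Anders controls Juniper.
In Greywick, Anders's side holds only 7%, not > 30%.
So before the transaction, Anders does not control Greywick.
After the purchase, Anders's direct stake in Greywick rises to 7% + 72% = 79%, and Rowan's stake falls to 16%.
Anders holds 79% of Greywick, so Anders controls Greywick.
Anders did not control Greywick before and does after, so the clause is triggered.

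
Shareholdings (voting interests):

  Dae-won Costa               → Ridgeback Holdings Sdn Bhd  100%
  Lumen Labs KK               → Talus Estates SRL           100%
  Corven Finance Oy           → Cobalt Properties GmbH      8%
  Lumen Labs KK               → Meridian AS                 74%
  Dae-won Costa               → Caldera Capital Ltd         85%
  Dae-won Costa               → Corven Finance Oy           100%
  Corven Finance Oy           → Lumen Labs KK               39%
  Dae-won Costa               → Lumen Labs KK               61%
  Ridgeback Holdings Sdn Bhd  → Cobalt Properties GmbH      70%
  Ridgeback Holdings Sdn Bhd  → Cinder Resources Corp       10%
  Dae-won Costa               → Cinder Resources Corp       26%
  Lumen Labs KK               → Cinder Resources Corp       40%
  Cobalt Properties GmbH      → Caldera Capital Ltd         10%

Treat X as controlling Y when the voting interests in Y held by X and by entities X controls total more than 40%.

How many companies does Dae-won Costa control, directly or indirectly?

8

Dae-won holds 100% of Corven, so Dae-won controls Corven.
Dae-won holds 100% of Ridgeback, so Dae-won controls Ridgeback.
Corven and Dae-won together hold 39% + 61% = 100% of Lumen, so Dae-won controls Lumen.
Ridgeback and Corven together hold 70% + 8% = 78% of Cobalt, so Dae-won controls Cobalt.
Dae-won and Cobalt together hold 85% + 10% = 95% of Caldera, so Dae-won controls Caldera.
Lumen holds 100% of Talus, so Dae-won controls Talus.
Lumen holds 74% of Meridian, so Dae-won controls Meridian.
Lumen and Ridgeback and Dae-won together hold 40% + 10% + 26% = 76% of Cinder, so Dae-won controls Cinder.
Dae-won controls 8 companies.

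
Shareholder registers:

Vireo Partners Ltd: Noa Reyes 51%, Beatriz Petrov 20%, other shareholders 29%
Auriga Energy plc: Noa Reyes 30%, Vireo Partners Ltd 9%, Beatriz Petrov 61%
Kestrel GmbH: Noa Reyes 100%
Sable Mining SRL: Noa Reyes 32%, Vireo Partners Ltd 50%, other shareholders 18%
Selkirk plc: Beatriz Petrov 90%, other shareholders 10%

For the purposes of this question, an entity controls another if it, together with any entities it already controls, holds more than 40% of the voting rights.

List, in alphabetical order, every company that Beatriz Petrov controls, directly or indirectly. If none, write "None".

Beatriz holds 61% of Auriga, so Beatriz controls Auriga.
Beatriz holds 90% of Selkirk, so Beatriz controls Selkirk.
No other company's threshold is met.

Auriga Energy plc, Selkirk plc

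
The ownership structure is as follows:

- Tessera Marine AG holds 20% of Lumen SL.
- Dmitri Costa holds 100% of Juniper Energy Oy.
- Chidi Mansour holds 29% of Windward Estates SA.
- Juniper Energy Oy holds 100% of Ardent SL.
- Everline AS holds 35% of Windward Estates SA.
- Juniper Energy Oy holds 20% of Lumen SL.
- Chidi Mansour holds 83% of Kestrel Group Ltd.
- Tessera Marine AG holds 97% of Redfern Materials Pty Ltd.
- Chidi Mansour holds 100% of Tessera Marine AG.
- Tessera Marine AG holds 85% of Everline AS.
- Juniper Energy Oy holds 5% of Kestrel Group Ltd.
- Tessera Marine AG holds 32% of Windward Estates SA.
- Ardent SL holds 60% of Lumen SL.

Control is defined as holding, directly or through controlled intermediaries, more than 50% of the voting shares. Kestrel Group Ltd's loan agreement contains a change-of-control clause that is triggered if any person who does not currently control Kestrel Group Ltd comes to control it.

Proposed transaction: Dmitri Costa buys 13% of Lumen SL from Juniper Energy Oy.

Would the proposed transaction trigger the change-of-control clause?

The purchase adds only to Dmitri's holdings (Juniper's stake shrinks), so Dmitri is the only person who could newly come to control Kestrel.
Dmitri holds 100% of Juniper, so Dmitri controls Juniper.
Juniper holds 100% of Ardent, so Dmitri controls Ardent.
Juniper and Ardent together hold 20% + 60% = 80% of Lumen, so Dmitri controls Lumen.
In Kestrel, Dmitri's side holds only 5%, not > 50%.
So before the transaction, Dmitri does not control Kestrel.
After the purchase, Dmitri holds 13% of Lumen directly, and Juniper's stake falls to 7%.
Juniper and Ardent and Dmitri together hold 7% + 60% + 13% = 80% of Lumen, so Dmitri controls Lumen.
After the transaction, Dmitri's side holds 5% of Kestrel, not > 50%, so Dmitri still does not control Kestrel.
No new person acquires control, so the clause is not triggered.

No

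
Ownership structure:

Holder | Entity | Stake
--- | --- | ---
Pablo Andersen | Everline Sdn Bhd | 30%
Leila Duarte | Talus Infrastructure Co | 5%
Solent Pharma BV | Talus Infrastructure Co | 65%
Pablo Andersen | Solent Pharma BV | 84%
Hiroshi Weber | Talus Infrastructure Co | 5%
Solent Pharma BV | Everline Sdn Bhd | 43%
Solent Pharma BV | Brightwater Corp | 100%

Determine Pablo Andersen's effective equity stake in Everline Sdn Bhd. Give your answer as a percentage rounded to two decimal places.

Pablo reaches Everline along 2 paths.
Via Solent: 84% × 43% = 36.12%.
Direct stake: 30% = 30%.
Total: 36.12% + 30% = 66.12%.

66.12%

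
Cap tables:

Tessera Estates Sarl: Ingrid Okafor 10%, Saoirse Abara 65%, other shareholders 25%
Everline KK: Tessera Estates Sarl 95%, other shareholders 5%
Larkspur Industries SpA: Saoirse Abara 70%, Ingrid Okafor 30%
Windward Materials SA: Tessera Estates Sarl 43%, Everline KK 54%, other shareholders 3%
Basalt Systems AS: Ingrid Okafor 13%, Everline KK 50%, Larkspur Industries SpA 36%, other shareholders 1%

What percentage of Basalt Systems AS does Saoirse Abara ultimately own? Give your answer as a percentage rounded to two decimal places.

56.08%

Saoirse reaches Basalt along 2 paths.
Via Tessera → Everline: 65% × 95% × 50% = 30.875%.
Via Larkspur: 70% × 36% = 25.2%.
Total: 30.875% + 25.2% = 56.075%.
Rounded: 56.08%.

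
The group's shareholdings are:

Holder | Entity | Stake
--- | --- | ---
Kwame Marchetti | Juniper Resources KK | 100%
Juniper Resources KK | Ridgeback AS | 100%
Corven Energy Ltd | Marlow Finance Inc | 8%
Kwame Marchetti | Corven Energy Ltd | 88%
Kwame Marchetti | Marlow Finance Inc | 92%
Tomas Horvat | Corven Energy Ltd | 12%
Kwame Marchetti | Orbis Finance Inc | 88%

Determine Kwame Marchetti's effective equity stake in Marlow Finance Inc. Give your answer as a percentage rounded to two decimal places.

Kwame reaches Marlow along 2 paths.
Via Corven: 88% × 8% = 7.04%.
Direct stake: 92% = 92%.
Total: 7.04% + 92% = 99.04%.

99.04%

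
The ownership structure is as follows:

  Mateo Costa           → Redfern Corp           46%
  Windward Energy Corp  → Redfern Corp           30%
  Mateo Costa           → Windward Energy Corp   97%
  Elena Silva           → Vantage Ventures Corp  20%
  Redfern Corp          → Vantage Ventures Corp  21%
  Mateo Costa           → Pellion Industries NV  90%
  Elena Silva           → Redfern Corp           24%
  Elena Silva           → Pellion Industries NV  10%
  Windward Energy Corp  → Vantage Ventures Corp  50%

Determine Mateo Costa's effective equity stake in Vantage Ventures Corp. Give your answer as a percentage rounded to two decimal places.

Mateo reaches Vantage along 3 paths.
Via Windward: 97% × 50% = 48.5%.
Via Redfern: 46% × 21% = 9.66%.
Via Windward → Redfern: 97% × 30% × 21% = 6.111%.
Total: 48.5% + 9.66% + 6.111% = 64.271%.
Rounded: 64.27%.

64.27%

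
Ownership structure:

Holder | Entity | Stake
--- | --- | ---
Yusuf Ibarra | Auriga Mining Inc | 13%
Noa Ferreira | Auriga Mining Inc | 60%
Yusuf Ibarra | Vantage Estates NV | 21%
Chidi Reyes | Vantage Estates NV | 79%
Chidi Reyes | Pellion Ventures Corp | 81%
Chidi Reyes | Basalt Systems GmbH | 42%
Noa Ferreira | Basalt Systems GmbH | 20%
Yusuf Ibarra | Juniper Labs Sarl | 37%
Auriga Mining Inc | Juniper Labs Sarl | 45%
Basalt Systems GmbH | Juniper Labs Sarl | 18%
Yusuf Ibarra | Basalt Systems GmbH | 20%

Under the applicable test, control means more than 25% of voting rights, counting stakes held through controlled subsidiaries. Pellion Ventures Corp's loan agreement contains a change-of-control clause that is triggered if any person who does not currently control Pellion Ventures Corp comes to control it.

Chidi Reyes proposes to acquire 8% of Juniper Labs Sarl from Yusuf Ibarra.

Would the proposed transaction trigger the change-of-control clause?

The purchase adds only to Chidi's holdings (Yusuf's stake shrinks), so Chidi is the only person who could newly come to control Pellion.
Chidi holds 81% of Pellion, so Chidi controls Pellion.
So Chidi already controls Pellion before the transaction.
After the purchase, Chidi holds 8% of Juniper directly, and Yusuf's stake falls to 29%.
Chidi controlled Pellion already, so this is not a new person acquiring control; every other person's position is unchanged or reduced.
No new person acquires control, so the clause is not triggered.

No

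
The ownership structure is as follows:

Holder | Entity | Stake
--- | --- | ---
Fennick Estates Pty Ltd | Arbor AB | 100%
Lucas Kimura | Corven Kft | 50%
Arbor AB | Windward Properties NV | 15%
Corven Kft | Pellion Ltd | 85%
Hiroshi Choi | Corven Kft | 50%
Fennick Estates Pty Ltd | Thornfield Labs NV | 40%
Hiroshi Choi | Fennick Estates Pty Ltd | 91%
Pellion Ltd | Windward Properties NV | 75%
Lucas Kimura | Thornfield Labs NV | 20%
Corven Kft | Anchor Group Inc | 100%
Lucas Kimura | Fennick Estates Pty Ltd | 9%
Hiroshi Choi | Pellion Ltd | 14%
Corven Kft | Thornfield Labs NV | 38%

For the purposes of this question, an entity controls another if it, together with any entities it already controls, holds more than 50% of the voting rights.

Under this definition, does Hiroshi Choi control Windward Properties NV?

Hiroshi holds 91% of Fennick, so Hiroshi controls Fennick.
Fennick holds 100% of Arbor, so Hiroshi controls Arbor.
In Windward, Hiroshi's side holds only 15%, not > 50%.
So Hiroshi does not control Windward.

No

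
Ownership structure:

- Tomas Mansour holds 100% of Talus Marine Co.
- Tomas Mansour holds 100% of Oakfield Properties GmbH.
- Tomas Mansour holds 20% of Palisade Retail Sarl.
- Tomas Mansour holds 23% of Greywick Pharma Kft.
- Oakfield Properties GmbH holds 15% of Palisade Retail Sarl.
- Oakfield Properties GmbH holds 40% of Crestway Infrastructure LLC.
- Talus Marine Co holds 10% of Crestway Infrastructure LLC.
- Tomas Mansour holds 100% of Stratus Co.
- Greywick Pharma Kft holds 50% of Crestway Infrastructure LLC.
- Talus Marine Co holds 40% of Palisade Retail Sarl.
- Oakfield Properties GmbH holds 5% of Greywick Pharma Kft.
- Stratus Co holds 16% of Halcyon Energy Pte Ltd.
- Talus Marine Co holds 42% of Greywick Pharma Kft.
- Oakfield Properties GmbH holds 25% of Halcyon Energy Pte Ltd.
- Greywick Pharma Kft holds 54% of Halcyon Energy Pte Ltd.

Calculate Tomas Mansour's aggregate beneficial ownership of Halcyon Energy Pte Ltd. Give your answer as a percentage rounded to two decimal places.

78.80%

Tomas reaches Halcyon along 5 paths.
Via Stratus: 100% × 16% = 16%.
Via Oakfield: 100% × 25% = 25%.
Via Oakfield → Greywick: 100% × 5% × 54% = 2.7%.
Via Talus → Greywick: 100% × 42% × 54% = 22.68%.
Via Greywick: 23% × 54% = 12.42%.
Total: 16% + 25% + 2.7% + 22.68% + 12.42% = 78.8%.
Rounded: 78.80%.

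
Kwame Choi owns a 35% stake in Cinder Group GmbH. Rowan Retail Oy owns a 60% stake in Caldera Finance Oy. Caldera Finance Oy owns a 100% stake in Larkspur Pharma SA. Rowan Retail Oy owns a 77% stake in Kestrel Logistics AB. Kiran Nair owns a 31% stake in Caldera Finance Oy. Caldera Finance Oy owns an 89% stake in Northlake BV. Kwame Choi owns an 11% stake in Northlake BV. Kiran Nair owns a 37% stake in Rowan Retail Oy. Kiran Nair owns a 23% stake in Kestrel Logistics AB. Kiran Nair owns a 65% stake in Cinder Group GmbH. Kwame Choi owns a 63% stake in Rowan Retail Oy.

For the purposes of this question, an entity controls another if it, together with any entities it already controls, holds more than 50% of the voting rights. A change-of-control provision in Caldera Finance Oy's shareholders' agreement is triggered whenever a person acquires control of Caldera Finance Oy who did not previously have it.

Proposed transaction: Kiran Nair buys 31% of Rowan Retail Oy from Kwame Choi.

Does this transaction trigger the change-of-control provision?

The purchase adds only to Kiran's holdings (Kwame's stake shrinks), so Kiran is the only person who could newly come to control Caldera.
Kiran holds 65% of Cinder, so Kiran controls Cinder.
In Caldera, Kiran's side holds only 31%, not > 50%.
So before the transaction, Kiran does not control Caldera.
After the purchase, Kiran's direct stake in Rowan rises to 37% + 31% = 68%, and Kwame's stake falls to 32%.
Kiran holds 68% of Rowan, so Kiran controls Rowan.
Rowan and Kiran together hold 60% + 31% = 91% of Caldera, so Kiran controls Caldera.
Kiran did not control Caldera before and does after, so the clause is triggered.

Yes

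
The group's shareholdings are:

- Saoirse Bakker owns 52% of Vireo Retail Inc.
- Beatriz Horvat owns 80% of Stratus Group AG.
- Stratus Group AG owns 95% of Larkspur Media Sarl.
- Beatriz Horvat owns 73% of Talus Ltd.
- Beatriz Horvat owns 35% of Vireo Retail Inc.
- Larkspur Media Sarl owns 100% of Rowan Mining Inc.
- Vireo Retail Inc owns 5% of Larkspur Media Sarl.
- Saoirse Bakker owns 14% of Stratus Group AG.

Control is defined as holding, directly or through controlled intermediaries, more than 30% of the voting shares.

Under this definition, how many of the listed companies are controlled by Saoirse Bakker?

1

Saoirse holds 52% of Vireo, so Saoirse controls Vireo.
No other company's threshold is met.
Saoirse controls 1 company.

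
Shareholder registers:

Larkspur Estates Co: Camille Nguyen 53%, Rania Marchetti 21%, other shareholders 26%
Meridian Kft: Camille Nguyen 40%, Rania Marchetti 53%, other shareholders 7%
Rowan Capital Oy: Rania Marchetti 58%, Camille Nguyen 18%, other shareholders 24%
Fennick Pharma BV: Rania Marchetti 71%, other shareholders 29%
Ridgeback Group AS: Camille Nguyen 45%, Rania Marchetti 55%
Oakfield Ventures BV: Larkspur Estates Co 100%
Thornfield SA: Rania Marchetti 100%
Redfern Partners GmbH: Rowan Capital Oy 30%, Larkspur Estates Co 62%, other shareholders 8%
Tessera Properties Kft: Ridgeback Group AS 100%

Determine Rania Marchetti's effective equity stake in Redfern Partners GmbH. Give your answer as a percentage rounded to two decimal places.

Rania reaches Redfern along 2 paths.
Via Rowan: 58% × 30% = 17.4%.
Via Larkspur: 21% × 62% = 13.02%.
Total: 17.4% + 13.02% = 30.42%.

30.42%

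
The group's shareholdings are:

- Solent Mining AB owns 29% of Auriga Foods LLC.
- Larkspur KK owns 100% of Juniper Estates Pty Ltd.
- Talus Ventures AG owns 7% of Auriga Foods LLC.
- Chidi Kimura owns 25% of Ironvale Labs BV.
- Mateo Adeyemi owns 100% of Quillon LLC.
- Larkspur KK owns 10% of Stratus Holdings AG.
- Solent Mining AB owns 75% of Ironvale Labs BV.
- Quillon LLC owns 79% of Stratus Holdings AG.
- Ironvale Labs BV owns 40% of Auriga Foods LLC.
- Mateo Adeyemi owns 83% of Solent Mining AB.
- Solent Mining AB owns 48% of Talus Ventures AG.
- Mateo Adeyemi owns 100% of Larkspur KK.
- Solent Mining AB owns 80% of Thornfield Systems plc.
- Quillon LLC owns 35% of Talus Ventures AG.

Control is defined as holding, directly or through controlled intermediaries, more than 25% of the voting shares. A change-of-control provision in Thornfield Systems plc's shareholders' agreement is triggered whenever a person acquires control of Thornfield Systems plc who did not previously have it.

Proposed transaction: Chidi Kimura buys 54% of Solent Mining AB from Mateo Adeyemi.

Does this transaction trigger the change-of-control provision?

Yes

The purchase adds only to Chidi's holdings (Mateo's stake shrinks), so Chidi is the only person who could newly come to control Thornfield.
Chidi's largest direct stake is 25% in Ironvale, which does not meet the threshold, so Chidi controls no company.
Neither Chidi nor any entity Chidi controls holds any voting interest in Thornfield.
So before the transaction, Chidi does not control Thornfield.
After the purchase, Chidi holds 54% of Solent directly, and Mateo's stake falls to 29%.
Chidi holds 54% of Solent, so Chidi controls Solent.
Solent holds 80% of Thornfield, so Chidi controls Thornfield.
Chidi did not control Thornfield before and does after, so the clause is triggered.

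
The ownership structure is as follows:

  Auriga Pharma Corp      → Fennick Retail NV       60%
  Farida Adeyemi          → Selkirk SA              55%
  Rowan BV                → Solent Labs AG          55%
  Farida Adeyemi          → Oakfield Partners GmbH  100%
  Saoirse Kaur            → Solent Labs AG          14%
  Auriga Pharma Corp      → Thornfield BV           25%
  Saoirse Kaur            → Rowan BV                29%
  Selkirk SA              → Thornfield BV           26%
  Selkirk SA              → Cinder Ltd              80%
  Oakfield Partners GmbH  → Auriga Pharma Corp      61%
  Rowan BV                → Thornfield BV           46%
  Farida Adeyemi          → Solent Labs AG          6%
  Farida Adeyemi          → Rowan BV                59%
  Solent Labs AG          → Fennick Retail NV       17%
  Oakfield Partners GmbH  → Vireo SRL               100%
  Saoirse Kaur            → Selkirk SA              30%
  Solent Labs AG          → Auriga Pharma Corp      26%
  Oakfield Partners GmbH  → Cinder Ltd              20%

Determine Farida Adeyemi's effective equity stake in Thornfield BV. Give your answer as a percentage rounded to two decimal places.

Farida reaches Thornfield along 5 paths.
Via Oakfield → Auriga: 100% × 61% × 25% = 15.25%.
Via Rowan → Solent → Auriga: 59% × 55% × 26% × 25% = 2.10925%.
Via Solent → Auriga: 6% × 26% × 25% = 0.39%.
Via Rowan: 59% × 46% = 27.14%.
Via Selkirk: 55% × 26% = 14.3%.
Total: 15.25% + 2.10925% + 0.39% + 27.14% + 14.3% = 59.18925%.
Rounded: 59.19%.

59.19%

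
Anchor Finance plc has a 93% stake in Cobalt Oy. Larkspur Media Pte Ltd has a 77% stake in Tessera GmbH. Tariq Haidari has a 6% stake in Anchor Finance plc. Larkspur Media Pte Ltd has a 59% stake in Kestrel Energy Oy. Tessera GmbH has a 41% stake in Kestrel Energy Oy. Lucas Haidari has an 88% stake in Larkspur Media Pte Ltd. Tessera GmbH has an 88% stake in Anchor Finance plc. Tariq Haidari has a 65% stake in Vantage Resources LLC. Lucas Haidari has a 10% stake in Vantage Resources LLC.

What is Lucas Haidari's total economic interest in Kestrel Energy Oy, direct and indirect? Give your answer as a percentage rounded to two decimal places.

79.70%

Lucas reaches Kestrel along 2 paths.
Via Larkspur → Tessera: 88% × 77% × 41% = 27.7816%.
Via Larkspur: 88% × 59% = 51.92%.
Total: 27.7816% + 51.92% = 79.7016%.
Rounded: 79.70%.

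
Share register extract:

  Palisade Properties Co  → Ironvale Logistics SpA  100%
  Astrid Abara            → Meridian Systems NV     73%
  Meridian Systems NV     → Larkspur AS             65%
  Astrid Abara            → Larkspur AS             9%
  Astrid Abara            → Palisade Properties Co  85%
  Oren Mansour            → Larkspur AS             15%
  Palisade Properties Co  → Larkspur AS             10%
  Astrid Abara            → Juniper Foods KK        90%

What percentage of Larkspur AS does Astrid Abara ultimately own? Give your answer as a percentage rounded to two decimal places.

Astrid reaches Larkspur along 3 paths.
Via Meridian: 73% × 65% = 47.45%.
Direct stake: 9% = 9%.
Via Palisade: 85% × 10% = 8.5%.
Total: 47.45% + 9% + 8.5% = 64.95%.

64.95%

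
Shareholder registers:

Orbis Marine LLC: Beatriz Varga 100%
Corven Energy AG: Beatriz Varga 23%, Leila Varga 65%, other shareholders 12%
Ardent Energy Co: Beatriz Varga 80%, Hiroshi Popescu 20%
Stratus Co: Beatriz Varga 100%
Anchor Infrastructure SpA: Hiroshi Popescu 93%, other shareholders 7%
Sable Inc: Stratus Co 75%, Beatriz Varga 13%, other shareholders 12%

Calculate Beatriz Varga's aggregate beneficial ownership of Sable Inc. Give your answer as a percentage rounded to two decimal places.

88.00%

Beatriz reaches Sable along 2 paths.
Via Stratus: 100% × 75% = 75%.
Direct stake: 13% = 13%.
Total: 75% + 13% = 88%.
Rounded: 88.00%.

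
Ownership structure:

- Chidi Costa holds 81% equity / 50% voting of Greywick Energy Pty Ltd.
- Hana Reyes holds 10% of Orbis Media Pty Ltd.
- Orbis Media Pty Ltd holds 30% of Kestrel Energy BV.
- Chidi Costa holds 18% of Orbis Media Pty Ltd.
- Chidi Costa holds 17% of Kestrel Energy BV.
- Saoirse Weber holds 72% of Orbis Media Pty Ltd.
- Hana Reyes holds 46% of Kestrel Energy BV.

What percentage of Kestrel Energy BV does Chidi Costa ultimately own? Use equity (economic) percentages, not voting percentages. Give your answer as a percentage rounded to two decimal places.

Chidi reaches Kestrel along 2 paths.
Via Orbis: 18% × 30% = 5.4%.
Direct stake: 17% = 17%.
Total: 5.4% + 17% = 22.4%.
Rounded: 22.40%.

22.40%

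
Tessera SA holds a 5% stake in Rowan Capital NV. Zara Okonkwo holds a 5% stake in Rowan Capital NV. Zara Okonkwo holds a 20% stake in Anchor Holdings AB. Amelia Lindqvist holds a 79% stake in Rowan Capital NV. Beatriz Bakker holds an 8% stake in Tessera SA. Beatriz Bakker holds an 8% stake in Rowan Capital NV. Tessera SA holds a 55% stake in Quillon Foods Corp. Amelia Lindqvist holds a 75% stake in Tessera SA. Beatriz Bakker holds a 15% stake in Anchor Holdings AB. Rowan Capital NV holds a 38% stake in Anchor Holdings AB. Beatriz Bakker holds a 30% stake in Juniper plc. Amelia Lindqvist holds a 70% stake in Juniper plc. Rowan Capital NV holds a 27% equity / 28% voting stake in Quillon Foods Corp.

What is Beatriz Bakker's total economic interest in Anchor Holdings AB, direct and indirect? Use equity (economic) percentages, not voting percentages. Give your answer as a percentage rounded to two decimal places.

18.19%

Beatriz reaches Anchor along 3 paths.
Direct stake: 15% = 15%.
Via Tessera → Rowan: 8% × 5% × 38% = 0.152%.
Via Rowan: 8% × 38% = 3.04%.
Total: 15% + 0.152% + 3.04% = 18.192%.
Rounded: 18.19%.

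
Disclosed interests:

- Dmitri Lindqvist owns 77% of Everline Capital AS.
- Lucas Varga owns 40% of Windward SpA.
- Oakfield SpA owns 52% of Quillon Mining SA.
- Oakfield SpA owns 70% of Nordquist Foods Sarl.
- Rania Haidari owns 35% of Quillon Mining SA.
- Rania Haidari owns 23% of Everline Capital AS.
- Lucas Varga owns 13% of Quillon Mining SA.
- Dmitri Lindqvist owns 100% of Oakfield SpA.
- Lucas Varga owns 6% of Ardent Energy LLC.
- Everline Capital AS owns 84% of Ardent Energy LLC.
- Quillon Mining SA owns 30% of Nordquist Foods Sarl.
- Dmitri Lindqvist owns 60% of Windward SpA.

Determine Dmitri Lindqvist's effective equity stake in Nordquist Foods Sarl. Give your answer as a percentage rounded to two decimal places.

85.60%

Dmitri reaches Nordquist along 2 paths.
Via Oakfield: 100% × 70% = 70%.
Via Oakfield → Quillon: 100% × 52% × 30% = 15.6%.
Total: 70% + 15.6% = 85.6%.
Rounded: 85.60%.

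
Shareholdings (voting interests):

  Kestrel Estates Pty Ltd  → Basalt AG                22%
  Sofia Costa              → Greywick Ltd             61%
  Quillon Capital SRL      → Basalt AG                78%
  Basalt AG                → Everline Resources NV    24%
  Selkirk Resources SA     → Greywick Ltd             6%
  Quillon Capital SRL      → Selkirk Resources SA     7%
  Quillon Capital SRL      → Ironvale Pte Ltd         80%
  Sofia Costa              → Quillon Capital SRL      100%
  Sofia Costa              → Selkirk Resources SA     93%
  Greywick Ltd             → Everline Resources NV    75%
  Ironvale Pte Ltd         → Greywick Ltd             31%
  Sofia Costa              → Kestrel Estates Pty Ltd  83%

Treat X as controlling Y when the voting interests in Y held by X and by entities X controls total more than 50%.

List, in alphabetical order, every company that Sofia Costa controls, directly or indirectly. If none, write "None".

Basalt AG, Everline Resources NV, Greywick Ltd, Ironvale Pte Ltd, Kestrel Estates Pty Ltd, Quillon Capital SRL, Selkirk Resources SA

Sofia holds 83% of Kestrel, so Sofia controls Kestrel.
Sofia holds 100% of Quillon, so Sofia controls Quillon.
Quillon holds 80% of Ironvale, so Sofia controls Ironvale.
Quillon and Kestrel together hold 78% + 22% = 100% of Basalt, so Sofia controls Basalt.
Sofia and Quillon together hold 93% + 7% = 100% of Selkirk, so Sofia controls Selkirk.
Selkirk and Ironvale and Sofia together hold 6% + 31% + 61% = 98% of Greywick, so Sofia controls Greywick.
Basalt and Greywick together hold 24% + 75% = 99% of Everline, so Sofia controls Everline.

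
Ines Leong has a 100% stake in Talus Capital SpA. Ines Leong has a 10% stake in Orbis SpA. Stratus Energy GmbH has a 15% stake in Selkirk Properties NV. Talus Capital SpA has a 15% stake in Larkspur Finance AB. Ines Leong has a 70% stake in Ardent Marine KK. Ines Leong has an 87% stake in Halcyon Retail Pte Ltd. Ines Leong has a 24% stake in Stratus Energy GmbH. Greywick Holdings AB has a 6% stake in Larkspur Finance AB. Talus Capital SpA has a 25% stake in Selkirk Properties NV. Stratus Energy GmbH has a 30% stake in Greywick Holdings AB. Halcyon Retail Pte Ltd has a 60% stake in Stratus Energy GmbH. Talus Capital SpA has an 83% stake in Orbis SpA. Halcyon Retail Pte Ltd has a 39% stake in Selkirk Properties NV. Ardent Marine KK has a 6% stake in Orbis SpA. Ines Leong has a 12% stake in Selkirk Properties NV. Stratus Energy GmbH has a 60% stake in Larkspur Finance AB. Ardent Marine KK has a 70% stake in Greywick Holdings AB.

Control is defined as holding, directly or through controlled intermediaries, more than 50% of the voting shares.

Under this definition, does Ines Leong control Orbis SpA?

Ines holds 70% of Ardent, so Ines controls Ardent.
Ines holds 100% of Talus, so Ines controls Talus.
Ardent and Ines and Talus together hold 6% + 10% + 83% = 99% of Orbis, so Ines controls Orbis.

Yes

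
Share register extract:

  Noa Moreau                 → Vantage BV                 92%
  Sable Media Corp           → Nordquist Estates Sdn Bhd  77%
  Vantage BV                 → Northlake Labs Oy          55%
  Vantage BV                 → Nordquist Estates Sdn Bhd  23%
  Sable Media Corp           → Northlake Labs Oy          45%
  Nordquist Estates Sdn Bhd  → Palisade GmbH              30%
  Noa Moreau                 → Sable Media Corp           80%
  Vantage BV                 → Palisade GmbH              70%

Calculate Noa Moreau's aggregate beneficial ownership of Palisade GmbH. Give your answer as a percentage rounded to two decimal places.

89.23%

Noa reaches Palisade along 3 paths.
Via Vantage: 92% × 70% = 64.4%.
Via Vantage → Nordquist: 92% × 23% × 30% = 6.348%.
Via Sable → Nordquist: 80% × 77% × 30% = 18.48%.
Total: 64.4% + 6.348% + 18.48% = 89.228%.
Rounded: 89.23%.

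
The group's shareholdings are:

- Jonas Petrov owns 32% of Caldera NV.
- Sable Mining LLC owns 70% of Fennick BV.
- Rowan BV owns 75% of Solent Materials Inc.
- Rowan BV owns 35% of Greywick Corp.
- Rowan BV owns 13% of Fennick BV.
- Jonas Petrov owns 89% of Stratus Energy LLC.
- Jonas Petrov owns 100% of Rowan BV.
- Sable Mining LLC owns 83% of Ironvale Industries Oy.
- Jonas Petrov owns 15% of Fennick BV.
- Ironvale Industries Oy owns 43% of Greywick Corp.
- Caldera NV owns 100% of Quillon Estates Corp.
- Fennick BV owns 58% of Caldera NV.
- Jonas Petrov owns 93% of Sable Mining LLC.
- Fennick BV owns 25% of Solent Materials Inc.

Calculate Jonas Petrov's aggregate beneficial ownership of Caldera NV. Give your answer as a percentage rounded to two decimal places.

86.00%

Jonas reaches Caldera along 4 paths.
Via Fennick: 15% × 58% = 8.7%.
Via Sable → Fennick: 93% × 70% × 58% = 37.758%.
Via Rowan → Fennick: 100% × 13% × 58% = 7.54%.
Direct stake: 32% = 32%.
Total: 8.7% + 37.758% + 7.54% + 32% = 85.998%.
Rounded: 86.00%.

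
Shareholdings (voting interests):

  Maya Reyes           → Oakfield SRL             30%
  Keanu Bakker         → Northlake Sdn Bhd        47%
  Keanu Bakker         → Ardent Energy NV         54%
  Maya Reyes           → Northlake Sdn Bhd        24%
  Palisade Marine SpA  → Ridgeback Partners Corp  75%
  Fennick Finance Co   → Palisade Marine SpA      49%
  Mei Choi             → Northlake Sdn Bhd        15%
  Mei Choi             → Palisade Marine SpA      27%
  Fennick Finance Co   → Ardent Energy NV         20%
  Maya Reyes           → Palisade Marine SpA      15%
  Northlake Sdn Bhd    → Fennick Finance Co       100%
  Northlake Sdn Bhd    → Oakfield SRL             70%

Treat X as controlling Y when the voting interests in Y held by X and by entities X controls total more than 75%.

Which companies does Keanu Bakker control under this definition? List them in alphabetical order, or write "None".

Keanu's largest direct stake is 54% in Ardent, which does not meet the threshold.

None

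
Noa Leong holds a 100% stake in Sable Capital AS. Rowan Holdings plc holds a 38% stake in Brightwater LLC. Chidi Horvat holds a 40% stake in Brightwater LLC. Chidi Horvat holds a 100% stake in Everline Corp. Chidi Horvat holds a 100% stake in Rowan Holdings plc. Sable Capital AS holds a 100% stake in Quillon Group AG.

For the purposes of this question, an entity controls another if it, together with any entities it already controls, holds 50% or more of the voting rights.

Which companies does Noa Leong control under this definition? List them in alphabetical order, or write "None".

Quillon Group AG, Sable Capital AS

Noa holds 100% of Sable, so Noa controls Sable.
Sable holds 100% of Quillon, so Noa controls Quillon.
No other company's threshold is met.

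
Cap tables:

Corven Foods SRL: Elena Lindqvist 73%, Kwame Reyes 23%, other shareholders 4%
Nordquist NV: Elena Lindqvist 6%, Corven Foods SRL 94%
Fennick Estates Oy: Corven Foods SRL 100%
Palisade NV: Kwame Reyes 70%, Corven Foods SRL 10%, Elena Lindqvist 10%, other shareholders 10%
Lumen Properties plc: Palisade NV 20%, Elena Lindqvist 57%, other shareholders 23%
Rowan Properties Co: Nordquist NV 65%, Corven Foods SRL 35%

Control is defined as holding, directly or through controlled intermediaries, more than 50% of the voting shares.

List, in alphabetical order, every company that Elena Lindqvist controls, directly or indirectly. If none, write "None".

Elena holds 73% of Corven, so Elena controls Corven.
Elena and Corven together hold 6% + 94% = 100% of Nordquist, so Elena controls Nordquist.
Corven holds 100% of Fennick, so Elena controls Fennick.
Elena holds 57% of Lumen, so Elena controls Lumen.
Nordquist and Corven together hold 65% + 35% = 100% of Rowan, so Elena controls Rowan.
No other company's threshold is met.

Corven Foods SRL, Fennick Estates Oy, Lumen Properties plc, Nordquist NV, Rowan Properties Co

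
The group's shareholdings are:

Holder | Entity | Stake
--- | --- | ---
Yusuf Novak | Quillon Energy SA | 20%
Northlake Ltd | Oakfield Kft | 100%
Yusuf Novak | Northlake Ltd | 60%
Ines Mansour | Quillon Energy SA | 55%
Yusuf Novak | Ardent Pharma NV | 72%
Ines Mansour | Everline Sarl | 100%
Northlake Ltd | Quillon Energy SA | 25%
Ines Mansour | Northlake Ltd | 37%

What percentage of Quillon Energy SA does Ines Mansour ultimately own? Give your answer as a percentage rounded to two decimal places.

Ines reaches Quillon along 2 paths.
Via Northlake: 37% × 25% = 9.25%.
Direct stake: 55% = 55%.
Total: 9.25% + 55% = 64.25%.

64.25%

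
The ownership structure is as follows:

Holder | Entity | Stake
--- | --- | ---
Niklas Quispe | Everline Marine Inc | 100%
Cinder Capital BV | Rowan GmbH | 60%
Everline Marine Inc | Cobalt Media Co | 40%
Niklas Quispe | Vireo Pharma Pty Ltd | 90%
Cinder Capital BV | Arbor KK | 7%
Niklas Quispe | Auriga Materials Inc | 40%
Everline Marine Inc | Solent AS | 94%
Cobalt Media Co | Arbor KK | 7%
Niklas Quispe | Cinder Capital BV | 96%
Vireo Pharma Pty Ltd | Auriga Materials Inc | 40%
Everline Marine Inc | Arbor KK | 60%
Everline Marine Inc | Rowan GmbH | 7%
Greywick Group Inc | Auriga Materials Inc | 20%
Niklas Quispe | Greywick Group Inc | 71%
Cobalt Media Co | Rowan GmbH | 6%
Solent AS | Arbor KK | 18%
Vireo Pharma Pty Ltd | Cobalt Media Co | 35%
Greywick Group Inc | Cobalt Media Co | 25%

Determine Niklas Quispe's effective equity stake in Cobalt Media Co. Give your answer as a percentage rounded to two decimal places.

89.25%

Niklas reaches Cobalt along 3 paths.
Via Vireo: 90% × 35% = 31.5%.
Via Everline: 100% × 40% = 40%.
Via Greywick: 71% × 25% = 17.75%.
Total: 31.5% + 40% + 17.75% = 89.25%.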